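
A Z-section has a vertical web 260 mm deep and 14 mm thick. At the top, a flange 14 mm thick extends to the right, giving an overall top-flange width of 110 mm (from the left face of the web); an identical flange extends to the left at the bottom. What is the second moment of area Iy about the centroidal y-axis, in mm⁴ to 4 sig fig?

Split into non-overlapping primitives; take the origin at the lower-left of the bounding box.
Web: 14 × 260, A = 3 640 mm², x = 103 mm, Ī = 59453.3 mm⁴.
Top flange (beyond web): 96 × 14, A = 1 344 mm², x = 158 mm, Ī = 1 032 192 mm⁴.
Bottom flange (beyond web): 96 × 14, A = 1 344 mm², x = 48 mm, Ī = 1 032 192 mm⁴.
Centroid: x̄ = ΣA·x / ΣA = 103 mm.
Transfer each piece to the centroidal y-axis using Ī + A·d² with d = x − 103:
  web: d = 0 mm → contributes +59453.3 mm⁴
  top flange (beyond web): d = 55 mm → contributes +5 097 792 mm⁴
  bottom flange (beyond web): d = -55 mm → contributes +5 097 792 mm⁴
Total I = 10 255 037 mm⁴.

Iy ≈ 1.026 × 10⁷ mm⁴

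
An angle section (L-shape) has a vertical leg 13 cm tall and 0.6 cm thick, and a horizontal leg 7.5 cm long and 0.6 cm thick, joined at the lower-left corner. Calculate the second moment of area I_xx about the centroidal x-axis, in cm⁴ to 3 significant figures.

Treat the section as a set of non-overlapping primitives; coordinates are from the bounding-box lower-left.
Vertical leg: 0.6 × 13, A = 7.8 cm², y = 6.5 cm, Ī = 109.85 cm⁴.
Horizontal leg (remainder): 6.9 × 0.6, A = 4.14 cm², y = 0.3 cm, Ī = 0.1242 cm⁴.
Centroid: ȳ = ΣA·y / ΣA = 4.3503 cm.
Transfer each piece to the centroidal x-axis using Ī + A·d² with d = y − 4.3503:
  vertical leg: d = 2.1497 cm → contributes +145.9 cm⁴
  horizontal leg (remainder): d = -4.0503 cm → contributes +68.039 cm⁴
Total I = 213.94 cm⁴.

I_xx ≈ 214 cm⁴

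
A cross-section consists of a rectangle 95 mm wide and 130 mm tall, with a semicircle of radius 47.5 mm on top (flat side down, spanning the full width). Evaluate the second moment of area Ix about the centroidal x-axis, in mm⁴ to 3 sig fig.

Decompose the section into non-overlapping parts with the origin at the bottom-left of its bounding rectangle.
Rectangular body: 95 × 130, A = 12 350 mm², y = 65 mm, Ī = 17 392 917 mm⁴.
Semicircular cap: semicircle r = 47.5, A = 3544.1 mm², y = 150.16 mm, Ī = 558 736 mm⁴.
Centroid: ȳ = ΣA·y / ΣA = 83.989 mm.
Transfer each piece to the centroidal x-axis using Ī + A·d² with d = y − 83.989:
  rectangular body: d = -18.989 mm → contributes +21 846 158 mm⁴
  semicircular cap: d = 66.171 mm → contributes +16 076 749 mm⁴
Total I = 37 922 907 mm⁴.

Ix ≈ 3.79 × 10⁷ mm⁴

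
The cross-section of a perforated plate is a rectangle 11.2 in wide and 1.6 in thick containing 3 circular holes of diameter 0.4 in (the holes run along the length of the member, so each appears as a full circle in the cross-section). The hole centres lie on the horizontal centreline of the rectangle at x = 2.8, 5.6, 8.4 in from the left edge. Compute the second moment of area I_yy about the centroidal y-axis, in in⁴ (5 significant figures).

I_yy ≈ 185.35 in⁴

Split into non-overlapping primitives; take the origin at the lower-left of the bounding box.
Plate: 11.2 × 1.6, A = 17.92 in², x = 5.6 in, Ī = 187.3237 in⁴.
Hole 1 (subtracted): ⌀0.4, A = 0.1256637 in², x = 2.8 in, Ī = 0.001256637 in⁴.
Hole 2 (subtracted): ⌀0.4, A = 0.1256637 in², x = 5.6 in, Ī = 0.001256637 in⁴.
Hole 3 (subtracted): ⌀0.4, A = 0.1256637 in², x = 8.4 in, Ī = 0.001256637 in⁴.
By symmetry the centroid is at mid-width, x̄ = 5.6 in.
Transfer each piece to the centroidal y-axis using Ī + A·d² with d = x − 5.6:
  plate: d = 0 in → contributes +187.3237 in⁴
  hole 1: d = -2.8 in → contributes −0.9864601 in⁴
  hole 2: d = 0 in → contributes −0.001256637 in⁴
  hole 3: d = 2.8 in → contributes −0.9864601 in⁴
Total I = 185.3496 in⁴.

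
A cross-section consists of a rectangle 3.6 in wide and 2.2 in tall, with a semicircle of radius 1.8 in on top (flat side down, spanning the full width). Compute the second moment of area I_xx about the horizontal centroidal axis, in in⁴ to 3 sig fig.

Decompose the section into non-overlapping parts with the origin at the bottom-left of its bounding rectangle.
Rectangular body: 3.6 × 2.2, A = 7.92 in², y = 1.1 in, Ī = 3.1944 in⁴.
Semicircular cap: semicircle r = 1.8, A = 5.0894 in², y = 2.9639 in, Ī = 1.1522 in⁴.
Centroid: ȳ = ΣA·y / ΣA = 1.8292 in.
Transfer each piece to the horizontal centroidal axis using Ī + A·d² with d = y − 1.8292:
  rectangular body: d = -0.72919 in → contributes +7.4056 in⁴
  semicircular cap: d = 1.1348 in → contributes +7.7056 in⁴
Total I = 15.111 in⁴.

I_xx ≈ 15.1 in⁴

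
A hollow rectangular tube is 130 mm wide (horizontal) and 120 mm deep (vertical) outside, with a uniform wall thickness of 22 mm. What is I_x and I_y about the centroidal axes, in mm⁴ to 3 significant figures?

Split into non-overlapping primitives; take the origin at the lower-left of the bounding box.
Outer rectangle: 130 × 120, A = 15 600 mm², y = 60 mm, Ī = 18 720 000 mm⁴.
Inner void (subtracted): 86 × 76, A = 6 536 mm², y = 60 mm, Ī = 3 145 995 mm⁴.
By symmetry the centroid is at mid-height, ȳ = 60 mm.
All pieces are centred on the centroidal x-axis, so I = ΣĪ (holes subtracted) = 15 574 005 mm⁴.
Repeating about the centroidal y-axis gives I_y = 17 941 645 mm⁴.

I_x ≈ 1.56 × 10⁷ mm⁴, I_y ≈ 1.79 × 10⁷ mm⁴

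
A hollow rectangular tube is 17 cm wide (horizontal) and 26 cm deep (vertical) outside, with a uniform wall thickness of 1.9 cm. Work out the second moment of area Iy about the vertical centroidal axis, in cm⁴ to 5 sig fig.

Decompose the section into non-overlapping parts with the origin at the bottom-left of its bounding rectangle.
Outer rectangle: 17 × 26, A = 442 cm², x = 8.5 cm, Ī = 10644.83 cm⁴.
Inner void (subtracted): 13.2 × 22.2, A = 293.04 cm², x = 8.5 cm, Ī = 4254.941 cm⁴.
By symmetry the centroid is at mid-width, x̄ = 8.5 cm.
All pieces are centred on the vertical centroidal axis, so I = ΣĪ (holes subtracted) = 6389.893 cm⁴.

Iy ≈ 6389.9 cm⁴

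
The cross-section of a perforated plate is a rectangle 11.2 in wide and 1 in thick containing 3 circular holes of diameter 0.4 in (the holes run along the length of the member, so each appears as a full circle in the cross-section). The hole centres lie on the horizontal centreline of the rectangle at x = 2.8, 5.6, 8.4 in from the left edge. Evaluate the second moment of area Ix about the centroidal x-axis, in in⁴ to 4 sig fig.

Ix ≈ 0.9296 in⁴

Break the section into simple shapes (no overlaps), measuring from the bottom-left corner of the bounding box.
Plate: 11.2 × 1, A = 11.2 in², y = 0.5 in, Ī = 0.933333 in⁴.
Hole 1 (subtracted): ⌀0.4, A = 0.125664 in², y = 0.5 in, Ī = 0.00125664 in⁴.
Hole 2 (subtracted): ⌀0.4, A = 0.125664 in², y = 0.5 in, Ī = 0.00125664 in⁴.
Hole 3 (subtracted): ⌀0.4, A = 0.125664 in², y = 0.5 in, Ī = 0.00125664 in⁴.
By symmetry the centroid is at mid-height, ȳ = 0.5 in.
All pieces are centred on the centroidal x-axis, so I = ΣĪ (holes subtracted) = 0.929563 in⁴.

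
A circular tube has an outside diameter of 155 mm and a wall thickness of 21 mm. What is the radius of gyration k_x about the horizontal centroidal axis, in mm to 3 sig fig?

k_x ≈ 48.0 mm

Treat the section as a set of non-overlapping primitives; coordinates are from the bounding-box lower-left.
Outer circle: ⌀155, A = 18 869 mm², y = 77.5 mm, Ī = 28 333 269 mm⁴.
Bore (subtracted): ⌀113, A = 10 029 mm², y = 77.5 mm, Ī = 8 003 569 mm⁴.
By symmetry the centroid is at mid-height, ȳ = 77.5 mm.
All pieces are centred on the horizontal centroidal axis, so I = ΣĪ (holes subtracted) = 20 329 701 mm⁴.
Radius of gyration: k = √(I/A) = √(20 329 701 / 8840.4) = 47.954 mm.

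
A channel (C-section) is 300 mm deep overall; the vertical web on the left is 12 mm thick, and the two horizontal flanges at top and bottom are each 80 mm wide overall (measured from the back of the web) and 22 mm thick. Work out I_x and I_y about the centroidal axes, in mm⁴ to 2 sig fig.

I_x ≈ 8.5 × 10⁷ mm⁴, I_y ≈ 3.8 × 10⁶ mm⁴

Treat the section as a set of non-overlapping primitives; coordinates are from the bounding-box lower-left.
Web: 12 × 300, A = 3 600 mm², y = 150 mm, Ī = 27 000 000 mm⁴.
Top flange (beyond web): 68 × 22, A = 1 496 mm², y = 289 mm, Ī = 60 339 mm⁴.
Bottom flange (beyond web): 68 × 22, A = 1 496 mm², y = 11 mm, Ī = 60 339 mm⁴.
By symmetry the centroid is at mid-height, ȳ = 150 mm.
Transfer each piece to the centroidal x-axis using Ī + A·d² with d = y − 150:
  web: d = 0 mm → contributes +27 000 000 mm⁴
  top flange (beyond web): d = 139 mm → contributes +28 964 555 mm⁴
  bottom flange (beyond web): d = -139 mm → contributes +28 964 555 mm⁴
Total I = 84 929 109 mm⁴.
For the y-axis: x̄ = 24.16 mm.
Repeating about the centroidal y-axis gives I_y = 3 810 486 mm⁴.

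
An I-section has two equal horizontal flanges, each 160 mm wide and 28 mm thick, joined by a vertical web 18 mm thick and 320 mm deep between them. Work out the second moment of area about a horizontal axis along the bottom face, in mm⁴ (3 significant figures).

I_base ≈ 8.41 × 10⁸ mm⁴

Split into non-overlapping primitives; take the origin at the lower-left of the bounding box.
Bottom flange: 160 × 28, A = 4 480 mm², y = 14 mm, Ī = 292 693 mm⁴.
Web: 18 × 320, A = 5 760 mm², y = 188 mm, Ī = 49 152 000 mm⁴.
Top flange: 160 × 28, A = 4 480 mm², y = 362 mm, Ī = 292 693 mm⁴.
Transfer each piece to the bottom edge using Ī + A·d² with d = y − 0:
  bottom flange: d = 14 mm → contributes +1 170 773 mm⁴
  web: d = 188 mm → contributes +252 733 440 mm⁴
  top flange: d = 362 mm → contributes +587 369 813 mm⁴
Total I = 841 274 027 mm⁴.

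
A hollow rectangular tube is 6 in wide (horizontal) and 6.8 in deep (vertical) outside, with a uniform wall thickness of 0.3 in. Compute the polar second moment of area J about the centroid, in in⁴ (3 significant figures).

Decompose the section into non-overlapping parts with the origin at the bottom-left of its bounding rectangle.
Outer rectangle: 6 × 6.8, A = 40.8 in², y = 3.4 in, Ī = 157.22 in⁴.
Inner void (subtracted): 5.4 × 6.2, A = 33.48 in², y = 3.4 in, Ī = 107.25 in⁴.
By symmetry the centroid is at mid-height, ȳ = 3.4 in.
All pieces are centred on the centroidal x-axis, so I = ΣĪ (holes subtracted) = 49.968 in⁴.
Repeating about the centroidal y-axis gives I_y = 41.044 in⁴.
Polar second moment: J = I_x + I_y = 91.012 in⁴.

J ≈ 91.0 in⁴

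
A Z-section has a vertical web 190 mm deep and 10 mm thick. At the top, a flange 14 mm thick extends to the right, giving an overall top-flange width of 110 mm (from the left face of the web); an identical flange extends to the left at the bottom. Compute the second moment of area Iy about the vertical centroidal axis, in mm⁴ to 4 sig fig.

Break the section into simple shapes (no overlaps), measuring from the bottom-left corner of the bounding box.
Web: 10 × 190, A = 1 900 mm², x = 105 mm, Ī = 15833.3 mm⁴.
Top flange (beyond web): 100 × 14, A = 1 400 mm², x = 160 mm, Ī = 1 166 667 mm⁴.
Bottom flange (beyond web): 100 × 14, A = 1 400 mm², x = 50 mm, Ī = 1 166 667 mm⁴.
Centroid: x̄ = ΣA·x / ΣA = 105 mm.
Transfer each piece to the vertical centroidal axis using Ī + A·d² with d = x − 105:
  web: d = 0 mm → contributes +15833.3 mm⁴
  top flange (beyond web): d = 55 mm → contributes +5 401 667 mm⁴
  bottom flange (beyond web): d = -55 mm → contributes +5 401 667 mm⁴
Total I = 10 819 167 mm⁴.

Iy ≈ 1.082 × 10⁷ mm⁴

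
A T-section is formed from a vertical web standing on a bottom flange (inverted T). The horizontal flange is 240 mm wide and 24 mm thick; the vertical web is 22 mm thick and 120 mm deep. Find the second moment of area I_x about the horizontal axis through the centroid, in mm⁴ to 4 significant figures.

I_x ≈ 1.283 × 10⁷ mm⁴

Break the section into simple shapes (no overlaps), measuring from the bottom-left corner of the bounding box.
Flange: 240 × 24, A = 5 760 mm², y = 12 mm, Ī = 276 480 mm⁴.
Web: 22 × 120, A = 2 640 mm², y = 84 mm, Ī = 3 168 000 mm⁴.
Centroid: ȳ = ΣA·y / ΣA = 34.6286 mm.
Transfer each piece to the horizontal axis through the centroid using Ī + A·d² with d = y − 34.6286:
  flange: d = -22.6286 mm → contributes +3 225 901 mm⁴
  web: d = 49.3714 mm → contributes +9 603 100 mm⁴
Total I = 12 829 001 mm⁴.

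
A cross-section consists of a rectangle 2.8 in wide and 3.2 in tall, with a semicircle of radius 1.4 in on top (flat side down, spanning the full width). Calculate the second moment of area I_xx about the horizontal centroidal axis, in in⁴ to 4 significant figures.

Split into non-overlapping primitives; take the origin at the lower-left of the bounding box.
Rectangular body: 2.8 × 3.2, A = 8.96 in², y = 1.6 in, Ī = 7.64587 in⁴.
Semicircular cap: semicircle r = 1.4, A = 3.07876 in², y = 3.79418 in, Ī = 0.421642 in⁴.
Centroid: ȳ = ΣA·y / ΣA = 2.16113 in.
Transfer each piece to the horizontal centroidal axis using Ī + A·d² with d = y − 2.16113:
  rectangular body: d = -0.561133 in → contributes +10.4671 in⁴
  semicircular cap: d = 1.63305 in → contributes +8.63219 in⁴
Total I = 19.0993 in⁴.

I_xx ≈ 19.10 in⁴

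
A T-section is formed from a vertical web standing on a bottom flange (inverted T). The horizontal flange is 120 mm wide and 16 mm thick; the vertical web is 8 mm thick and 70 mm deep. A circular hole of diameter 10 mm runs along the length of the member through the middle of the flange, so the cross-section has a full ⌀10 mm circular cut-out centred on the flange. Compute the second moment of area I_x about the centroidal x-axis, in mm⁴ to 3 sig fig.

I_x ≈ 1.06 × 10⁶ mm⁴

Break the section into simple shapes (no overlaps), measuring from the bottom-left corner of the bounding box.
Flange: 120 × 16, A = 1 920 mm², y = 8 mm, Ī = 40 960 mm⁴.
Web: 8 × 70, A = 560 mm², y = 51 mm, Ī = 228 667 mm⁴.
Hole (subtracted): ⌀10, A = 78.54 mm², y = 8 mm, Ī = 490.87 mm⁴.
Centroid: ȳ = ΣA·y / ΣA = 18.027 mm.
Transfer each piece to the centroidal x-axis using Ī + A·d² with d = y − 18.027:
  flange: d = -10.027 mm → contributes +234 007 mm⁴
  web: d = 32.973 mm → contributes +837 501 mm⁴
  hole: d = -10.027 mm → contributes −8387.7 mm⁴
Total I = 1 063 120 mm⁴.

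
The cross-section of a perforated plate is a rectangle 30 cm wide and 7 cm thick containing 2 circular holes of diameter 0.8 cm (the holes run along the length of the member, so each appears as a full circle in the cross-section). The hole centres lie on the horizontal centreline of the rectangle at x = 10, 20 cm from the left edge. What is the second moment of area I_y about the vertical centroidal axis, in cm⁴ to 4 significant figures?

Decompose the section into non-overlapping parts with the origin at the bottom-left of its bounding rectangle.
Plate: 30 × 7, A = 210 cm², x = 15 cm, Ī = 15 750 cm⁴.
Hole 1 (subtracted): ⌀0.8, A = 0.502655 cm², x = 10 cm, Ī = 0.0201062 cm⁴.
Hole 2 (subtracted): ⌀0.8, A = 0.502655 cm², x = 20 cm, Ī = 0.0201062 cm⁴.
By symmetry the centroid is at mid-width, x̄ = 15 cm.
Transfer each piece to the vertical centroidal axis using Ī + A·d² with d = x − 15:
  plate: d = 0 cm → contributes +15 750 cm⁴
  hole 1: d = -5 cm → contributes −12.5865 cm⁴
  hole 2: d = 5 cm → contributes −12.5865 cm⁴
Total I = 15724.8 cm⁴.

I_y ≈ 1.572 × 10⁴ cm⁴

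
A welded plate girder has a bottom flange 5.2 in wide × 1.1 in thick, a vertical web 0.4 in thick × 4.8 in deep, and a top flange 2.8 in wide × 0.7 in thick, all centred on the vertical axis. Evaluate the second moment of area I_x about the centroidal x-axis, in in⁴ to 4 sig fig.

I_x ≈ 55.21 in⁴

Split into non-overlapping primitives; take the origin at the lower-left of the bounding box.
Bottom plate: 5.2 × 1.1, A = 5.72 in², y = 0.55 in, Ī = 0.576767 in⁴.
Web plate: 0.4 × 4.8, A = 1.92 in², y = 3.5 in, Ī = 3.6864 in⁴.
Top plate: 2.8 × 0.7, A = 1.96 in², y = 6.25 in, Ī = 0.0800333 in⁴.
Centroid: ȳ = ΣA·y / ΣA = 2.30375 in.
Transfer each piece to the centroidal x-axis using Ī + A·d² with d = y − 2.30375:
  bottom plate: d = -1.75375 in → contributes +18.1694 in⁴
  web plate: d = 1.19625 in → contributes +6.43395 in⁴
  top plate: d = 3.94625 in → contributes +30.6029 in⁴
Total I = 55.2063 in⁴.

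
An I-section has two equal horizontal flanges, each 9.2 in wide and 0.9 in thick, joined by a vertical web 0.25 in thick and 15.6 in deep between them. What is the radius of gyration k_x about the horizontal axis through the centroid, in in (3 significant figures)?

k_x ≈ 7.68 in

Break the section into simple shapes (no overlaps), measuring from the bottom-left corner of the bounding box.
Bottom flange: 9.2 × 0.9, A = 8.28 in², y = 0.45 in, Ī = 0.5589 in⁴.
Web: 0.25 × 15.6, A = 3.9 in², y = 8.7 in, Ī = 79.092 in⁴.
Top flange: 9.2 × 0.9, A = 8.28 in², y = 16.95 in, Ī = 0.5589 in⁴.
By symmetry the centroid is at mid-height, ȳ = 8.7 in.
Transfer each piece to the horizontal axis through the centroid using Ī + A·d² with d = y − 8.7:
  bottom flange: d = -8.25 in → contributes +564.12 in⁴
  web: d = 0 in → contributes +79.092 in⁴
  top flange: d = 8.25 in → contributes +564.12 in⁴
Total I = 1207.3 in⁴.
Radius of gyration: k = √(I/A) = √(1207.3 / 20.46) = 7.6817 in.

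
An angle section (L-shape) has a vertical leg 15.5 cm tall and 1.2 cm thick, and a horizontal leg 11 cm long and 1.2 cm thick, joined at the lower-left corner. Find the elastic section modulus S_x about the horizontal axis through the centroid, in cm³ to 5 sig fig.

Break the section into simple shapes (no overlaps), measuring from the bottom-left corner of the bounding box.
Vertical leg: 1.2 × 15.5, A = 18.6 cm², y = 7.75 cm, Ī = 372.3875 cm⁴.
Horizontal leg (remainder): 9.8 × 1.2, A = 11.76 cm², y = 0.6 cm, Ī = 1.4112 cm⁴.
Centroid: ȳ = ΣA·y / ΣA = 4.980435 cm.
Transfer each piece to the horizontal axis through the centroid using Ī + A·d² with d = y − 4.980435:
  vertical leg: d = 2.769565 cm → contributes +515.0586 cm⁴
  horizontal leg (remainder): d = -4.380435 cm → contributes +227.0645 cm⁴
Total I = 742.1232 cm⁴.
Extreme fibre distance c = 10.51957 cm; S = I/c = 70.54694 cm³.

S_x ≈ 70.547 cm³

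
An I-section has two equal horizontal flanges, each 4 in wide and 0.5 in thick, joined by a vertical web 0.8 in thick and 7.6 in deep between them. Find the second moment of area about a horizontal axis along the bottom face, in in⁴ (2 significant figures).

I_base ≈ 280 in⁴

Treat the section as a set of non-overlapping primitives; coordinates are from the bounding-box lower-left.
Bottom flange: 4 × 0.5, A = 2 in², y = 0.25 in, Ī = 0.04167 in⁴.
Web: 0.8 × 7.6, A = 6.08 in², y = 4.3 in, Ī = 29.27 in⁴.
Top flange: 4 × 0.5, A = 2 in², y = 8.35 in, Ī = 0.04167 in⁴.
Transfer each piece to a horizontal axis along the bottom face using Ī + A·d² with d = y − 0:
  bottom flange: d = 0.25 in → contributes +0.1667 in⁴
  web: d = 4.3 in → contributes +141.7 in⁴
  top flange: d = 8.35 in → contributes +139.5 in⁴
Total I = 281.3 in⁴.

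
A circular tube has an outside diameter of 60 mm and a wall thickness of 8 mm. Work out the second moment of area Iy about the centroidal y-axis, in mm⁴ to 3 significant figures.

Split into non-overlapping primitives; take the origin at the lower-left of the bounding box.
Outer circle: ⌀60, A = 2827.4 mm², x = 30 mm, Ī = 636 173 mm⁴.
Bore (subtracted): ⌀44, A = 1520.5 mm², x = 30 mm, Ī = 183 984 mm⁴.
By symmetry the centroid is at mid-width, x̄ = 30 mm.
All pieces are centred on the centroidal y-axis, so I = ΣĪ (holes subtracted) = 452 188 mm⁴.

Iy ≈ 4.52 × 10⁵ mm⁴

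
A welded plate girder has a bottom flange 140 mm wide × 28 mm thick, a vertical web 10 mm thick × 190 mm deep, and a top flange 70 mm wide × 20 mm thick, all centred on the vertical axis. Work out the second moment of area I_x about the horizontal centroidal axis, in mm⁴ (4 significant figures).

Decompose the section into non-overlapping parts with the origin at the bottom-left of its bounding rectangle.
Bottom plate: 140 × 28, A = 3 920 mm², y = 14 mm, Ī = 256 107 mm⁴.
Web plate: 10 × 190, A = 1 900 mm², y = 123 mm, Ī = 5 715 833 mm⁴.
Top plate: 70 × 20, A = 1 400 mm², y = 228 mm, Ī = 46666.7 mm⁴.
Centroid: ȳ = ΣA·y / ΣA = 84.1801 mm.
Transfer each piece to the horizontal centroidal axis using Ī + A·d² with d = y − 84.1801:
  bottom plate: d = -70.1801 mm → contributes +19 563 048 mm⁴
  web plate: d = 38.8199 mm → contributes +8 579 111 mm⁴
  top plate: d = 143.82 mm → contributes +29 004 514 mm⁴
Total I = 57 146 673 mm⁴.

I_x ≈ 5.715 × 10⁷ mm⁴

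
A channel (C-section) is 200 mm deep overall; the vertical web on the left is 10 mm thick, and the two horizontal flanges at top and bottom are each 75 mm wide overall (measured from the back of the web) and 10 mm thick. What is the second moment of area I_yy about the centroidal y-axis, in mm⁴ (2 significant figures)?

I_yy ≈ 1.6 × 10⁶ mm⁴

Break the section into simple shapes (no overlaps), measuring from the bottom-left corner of the bounding box.
Web: 10 × 200, A = 2 000 mm², x = 5 mm, Ī = 16 667 mm⁴.
Top flange (beyond web): 65 × 10, A = 650 mm², x = 42.5 mm, Ī = 228 854 mm⁴.
Bottom flange (beyond web): 65 × 10, A = 650 mm², x = 42.5 mm, Ī = 228 854 mm⁴.
Centroid: x̄ = ΣA·x / ΣA = 19.77 mm.
Transfer each piece to the centroidal y-axis using Ī + A·d² with d = x − 19.77:
  web: d = -14.77 mm → contributes +453 134 mm⁴
  top flange (beyond web): d = 22.73 mm → contributes +564 598 mm⁴
  bottom flange (beyond web): d = 22.73 mm → contributes +564 598 mm⁴
Total I = 1 582 330 mm⁴.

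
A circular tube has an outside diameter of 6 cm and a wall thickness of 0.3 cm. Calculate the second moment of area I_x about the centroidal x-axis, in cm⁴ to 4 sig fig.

Split into non-overlapping primitives; take the origin at the lower-left of the bounding box.
Outer circle: ⌀6, A = 28.2743 cm², y = 3 cm, Ī = 63.6173 cm⁴.
Bore (subtracted): ⌀5.4, A = 22.9022 cm², y = 3 cm, Ī = 41.7393 cm⁴.
By symmetry the centroid is at mid-height, ȳ = 3 cm.
All pieces are centred on the centroidal x-axis, so I = ΣĪ (holes subtracted) = 21.878 cm⁴.

I_x ≈ 21.88 cm⁴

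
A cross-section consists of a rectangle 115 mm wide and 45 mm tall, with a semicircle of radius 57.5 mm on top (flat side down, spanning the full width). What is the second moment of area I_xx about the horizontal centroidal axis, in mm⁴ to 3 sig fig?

Break the section into simple shapes (no overlaps), measuring from the bottom-left corner of the bounding box.
Rectangular body: 115 × 45, A = 5 175 mm², y = 22.5 mm, Ī = 873 281 mm⁴.
Semicircular cap: semicircle r = 57.5, A = 5193.4 mm², y = 69.404 mm, Ī = 1 199 785 mm⁴.
Centroid: ȳ = ΣA·y / ΣA = 45.994 mm.
Transfer each piece to the horizontal centroidal axis using Ī + A·d² with d = y − 45.994:
  rectangular body: d = -23.494 mm → contributes +3 729 618 mm⁴
  semicircular cap: d = 23.41 mm → contributes +4 045 978 mm⁴
Total I = 7 775 596 mm⁴.

I_xx ≈ 7.78 × 10⁶ mm⁴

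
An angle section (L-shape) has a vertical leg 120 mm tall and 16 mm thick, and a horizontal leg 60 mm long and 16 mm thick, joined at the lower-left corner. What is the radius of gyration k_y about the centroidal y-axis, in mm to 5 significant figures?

k_y ≈ 15.348 mm

Split into non-overlapping primitives; take the origin at the lower-left of the bounding box.
Vertical leg: 16 × 120, A = 1 920 mm², x = 8 mm, Ī = 40 960 mm⁴.
Horizontal leg (remainder): 44 × 16, A = 704 mm², x = 38 mm, Ī = 113578.7 mm⁴.
Centroid: x̄ = ΣA·x / ΣA = 16.04878 mm.
Transfer each piece to the centroidal y-axis using Ī + A·d² with d = x − 16.04878:
  vertical leg: d = -8.04878 mm → contributes +165343.1 mm⁴
  horizontal leg (remainder): d = 21.95122 mm → contributes +452805.3 mm⁴
Total I = 618148.4 mm⁴.
Radius of gyration: k = √(I/A) = √(618148.4 / 2 624) = 15.34845 mm.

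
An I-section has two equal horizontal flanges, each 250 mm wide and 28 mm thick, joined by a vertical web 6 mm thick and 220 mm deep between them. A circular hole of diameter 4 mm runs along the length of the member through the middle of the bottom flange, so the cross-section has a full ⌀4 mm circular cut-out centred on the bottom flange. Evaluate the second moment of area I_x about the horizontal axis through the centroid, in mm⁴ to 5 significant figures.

Treat the section as a set of non-overlapping primitives; coordinates are from the bounding-box lower-left.
Bottom flange: 250 × 28, A = 7 000 mm², y = 14 mm, Ī = 457333.3 mm⁴.
Web: 6 × 220, A = 1 320 mm², y = 138 mm, Ī = 5 324 000 mm⁴.
Top flange: 250 × 28, A = 7 000 mm², y = 262 mm, Ī = 457333.3 mm⁴.
Hole (subtracted): ⌀4, A = 12.56637 mm², y = 14 mm, Ī = 12.56637 mm⁴.
Centroid: ȳ = ΣA·y / ΣA = 138.1018 mm.
Transfer each piece to the horizontal axis through the centroid using Ī + A·d² with d = y − 138.1018:
  bottom flange: d = -124.1018 mm → contributes +108 266 123 mm⁴
  web: d = -0.1017956 mm → contributes +5 324 014 mm⁴
  top flange: d = 123.8982 mm → contributes +107 912 689 mm⁴
  hole: d = -124.1018 mm → contributes −193550.5 mm⁴
Total I = 221 309 275 mm⁴.

I_x ≈ 2.2131 × 10⁸ mm⁴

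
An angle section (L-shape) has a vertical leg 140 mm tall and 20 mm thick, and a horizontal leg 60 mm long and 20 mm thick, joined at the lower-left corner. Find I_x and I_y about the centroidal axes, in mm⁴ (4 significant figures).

Break the section into simple shapes (no overlaps), measuring from the bottom-left corner of the bounding box.
Vertical leg: 20 × 140, A = 2 800 mm², y = 70 mm, Ī = 4 573 333 mm⁴.
Horizontal leg (remainder): 40 × 20, A = 800 mm², y = 10 mm, Ī = 26666.7 mm⁴.
Centroid: ȳ = ΣA·y / ΣA = 56.6667 mm.
Transfer each piece to the centroidal x-axis using Ī + A·d² with d = y − 56.6667:
  vertical leg: d = 13.3333 mm → contributes +5 071 111 mm⁴
  horizontal leg (remainder): d = -46.6667 mm → contributes +1 768 889 mm⁴
Total I = 6 840 000 mm⁴.
For the y-axis: x̄ = 16.6667 mm.
Repeating about the centroidal y-axis gives I_y = 760 000 mm⁴.

I_x ≈ 6.840 × 10⁶ mm⁴, I_y ≈ 7.600 × 10⁵ mm⁴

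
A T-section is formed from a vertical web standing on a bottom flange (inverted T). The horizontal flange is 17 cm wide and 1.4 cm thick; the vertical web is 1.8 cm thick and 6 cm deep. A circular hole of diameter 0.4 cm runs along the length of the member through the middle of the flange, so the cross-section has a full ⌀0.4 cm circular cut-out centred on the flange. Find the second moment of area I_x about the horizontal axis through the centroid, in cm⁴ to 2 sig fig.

Treat the section as a set of non-overlapping primitives; coordinates are from the bounding-box lower-left.
Flange: 17 × 1.4, A = 23.8 cm², y = 0.7 cm, Ī = 3.887 cm⁴.
Web: 1.8 × 6, A = 10.8 cm², y = 4.4 cm, Ī = 32.4 cm⁴.
Hole (subtracted): ⌀0.4, A = 0.1257 cm², y = 0.7 cm, Ī = 0.001257 cm⁴.
Centroid: ȳ = ΣA·y / ΣA = 1.859 cm.
Transfer each piece to the horizontal axis through the centroid using Ī + A·d² with d = y − 1.859:
  flange: d = -1.159 cm → contributes +35.86 cm⁴
  web: d = 2.541 cm → contributes +102.1 cm⁴
  hole: d = -1.159 cm → contributes −0.1701 cm⁴
Total I = 137.8 cm⁴.

I_x ≈ 140 cm⁴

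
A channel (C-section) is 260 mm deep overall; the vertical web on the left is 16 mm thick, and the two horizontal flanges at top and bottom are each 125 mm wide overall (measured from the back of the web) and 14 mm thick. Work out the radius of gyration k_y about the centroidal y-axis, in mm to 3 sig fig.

k_y ≈ 37.2 mm

Break the section into simple shapes (no overlaps), measuring from the bottom-left corner of the bounding box.
Web: 16 × 260, A = 4 160 mm², x = 8 mm, Ī = 88 747 mm⁴.
Top flange (beyond web): 109 × 14, A = 1 526 mm², x = 70.5 mm, Ī = 1 510 867 mm⁴.
Bottom flange (beyond web): 109 × 14, A = 1 526 mm², x = 70.5 mm, Ī = 1 510 867 mm⁴.
Centroid: x̄ = ΣA·x / ΣA = 34.449 mm.
Transfer each piece to the centroidal y-axis using Ī + A·d² with d = x − 34.449:
  web: d = -26.449 mm → contributes +2 998 867 mm⁴
  top flange (beyond web): d = 36.051 mm → contributes +3 494 173 mm⁴
  bottom flange (beyond web): d = 36.051 mm → contributes +3 494 173 mm⁴
Total I = 9 987 214 mm⁴.
Radius of gyration: k = √(I/A) = √(9 987 214 / 7 212) = 37.213 mm.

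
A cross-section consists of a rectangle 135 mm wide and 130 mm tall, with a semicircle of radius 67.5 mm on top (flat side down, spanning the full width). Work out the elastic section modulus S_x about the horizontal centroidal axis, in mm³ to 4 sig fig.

S_x ≈ 6.793 × 10⁵ mm³

Treat the section as a set of non-overlapping primitives; coordinates are from the bounding-box lower-left.
Rectangular body: 135 × 130, A = 17 550 mm², y = 65 mm, Ī = 24 716 250 mm⁴.
Semicircular cap: semicircle r = 67.5, A = 7156.94 mm², y = 158.648 mm, Ī = 2 278 490 mm⁴.
Centroid: ȳ = ΣA·y / ΣA = 92.1273 mm.
Transfer each piece to the horizontal centroidal axis using Ī + A·d² with d = y − 92.1273:
  rectangular body: d = -27.1273 mm → contributes +37 631 119 mm⁴
  semicircular cap: d = 66.5206 mm → contributes +33 947 881 mm⁴
Total I = 71 579 000 mm⁴.
Extreme fibre distance c = 105.373 mm; S = I/c = 679 294 mm³.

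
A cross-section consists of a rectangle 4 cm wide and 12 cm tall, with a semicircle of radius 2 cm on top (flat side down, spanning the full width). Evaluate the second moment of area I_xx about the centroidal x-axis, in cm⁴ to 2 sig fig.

Break the section into simple shapes (no overlaps), measuring from the bottom-left corner of the bounding box.
Rectangular body: 4 × 12, A = 48 cm², y = 6 cm, Ī = 576 cm⁴.
Semicircular cap: semicircle r = 2, A = 6.283 cm², y = 12.85 cm, Ī = 1.756 cm⁴.
Centroid: ȳ = ΣA·y / ΣA = 6.793 cm.
Transfer each piece to the centroidal x-axis using Ī + A·d² with d = y − 6.793:
  rectangular body: d = -0.7927 cm → contributes +606.2 cm⁴
  semicircular cap: d = 6.056 cm → contributes +232.2 cm⁴
Total I = 838.4 cm⁴.

I_xx ≈ 840 cm⁴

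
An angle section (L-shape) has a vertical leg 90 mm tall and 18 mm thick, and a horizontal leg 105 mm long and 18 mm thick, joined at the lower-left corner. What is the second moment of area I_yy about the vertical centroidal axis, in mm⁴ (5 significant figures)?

I_yy ≈ 3.2262 × 10⁶ mm⁴

Treat the section as a set of non-overlapping primitives; coordinates are from the bounding-box lower-left.
Vertical leg: 18 × 90, A = 1 620 mm², x = 9 mm, Ī = 43 740 mm⁴.
Horizontal leg (remainder): 87 × 18, A = 1 566 mm², x = 61.5 mm, Ī = 987754.5 mm⁴.
Centroid: x̄ = ΣA·x / ΣA = 34.80508 mm.
Transfer each piece to the vertical centroidal axis using Ī + A·d² with d = x − 34.80508:
  vertical leg: d = -25.80508 mm → contributes +1 122 502 mm⁴
  horizontal leg (remainder): d = 26.69492 mm → contributes +2 103 715 mm⁴
Total I = 3 226 217 mm⁴.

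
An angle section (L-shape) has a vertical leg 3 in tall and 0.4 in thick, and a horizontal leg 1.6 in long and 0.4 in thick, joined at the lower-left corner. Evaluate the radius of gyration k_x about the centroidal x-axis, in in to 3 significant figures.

k_x ≈ 0.940 in

Split into non-overlapping primitives; take the origin at the lower-left of the bounding box.
Vertical leg: 0.4 × 3, A = 1.2 in², y = 1.5 in, Ī = 0.9 in⁴.
Horizontal leg (remainder): 1.2 × 0.4, A = 0.48 in², y = 0.2 in, Ī = 0.0064 in⁴.
Centroid: ȳ = ΣA·y / ΣA = 1.1286 in.
Transfer each piece to the centroidal x-axis using Ī + A·d² with d = y − 1.1286:
  vertical leg: d = 0.37143 in → contributes +1.0656 in⁴
  horizontal leg (remainder): d = -0.92857 in → contributes +0.42028 in⁴
Total I = 1.4858 in⁴.
Radius of gyration: k = √(I/A) = √(1.4858 / 1.68) = 0.94044 in.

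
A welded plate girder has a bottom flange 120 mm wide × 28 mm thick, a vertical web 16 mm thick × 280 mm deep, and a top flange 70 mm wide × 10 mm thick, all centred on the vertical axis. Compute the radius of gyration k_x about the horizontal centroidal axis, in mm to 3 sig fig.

k_x ≈ 110 mm

Decompose the section into non-overlapping parts with the origin at the bottom-left of its bounding rectangle.
Bottom plate: 120 × 28, A = 3 360 mm², y = 14 mm, Ī = 219 520 mm⁴.
Web plate: 16 × 280, A = 4 480 mm², y = 168 mm, Ī = 29 269 333 mm⁴.
Top plate: 70 × 10, A = 700 mm², y = 313 mm, Ī = 5833.3 mm⁴.
Centroid: ȳ = ΣA·y / ΣA = 119.3 mm.
Transfer each piece to the horizontal centroidal axis using Ī + A·d² with d = y − 119.3:
  bottom plate: d = -105.3 mm → contributes +37 472 022 mm⁴
  web plate: d = 48.705 mm → contributes +39 896 651 mm⁴
  top plate: d = 193.7 mm → contributes +26 270 950 mm⁴
Total I = 103 639 623 mm⁴.
Radius of gyration: k = √(I/A) = √(103 639 623 / 8 540) = 110.16 mm.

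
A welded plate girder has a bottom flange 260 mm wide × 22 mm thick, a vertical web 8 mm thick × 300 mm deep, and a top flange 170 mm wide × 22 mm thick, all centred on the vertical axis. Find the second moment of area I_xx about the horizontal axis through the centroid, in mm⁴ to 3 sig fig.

I_xx ≈ 2.55 × 10⁸ mm⁴

Break the section into simple shapes (no overlaps), measuring from the bottom-left corner of the bounding box.
Bottom plate: 260 × 22, A = 5 720 mm², y = 11 mm, Ī = 230 707 mm⁴.
Web plate: 8 × 300, A = 2 400 mm², y = 172 mm, Ī = 18 000 000 mm⁴.
Top plate: 170 × 22, A = 3 740 mm², y = 333 mm, Ī = 150 847 mm⁴.
Centroid: ȳ = ΣA·y / ΣA = 145.12 mm.
Transfer each piece to the horizontal axis through the centroid using Ī + A·d² with d = y − 145.12:
  bottom plate: d = -134.12 mm → contributes +103 125 238 mm⁴
  web plate: d = 26.879 mm → contributes +19 733 900 mm⁴
  top plate: d = 187.88 mm → contributes +132 166 721 mm⁴
Total I = 255 025 858 mm⁴.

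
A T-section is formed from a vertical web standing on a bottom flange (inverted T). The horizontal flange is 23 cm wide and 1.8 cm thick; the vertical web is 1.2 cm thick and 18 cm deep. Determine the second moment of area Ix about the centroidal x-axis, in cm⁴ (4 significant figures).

Split into non-overlapping primitives; take the origin at the lower-left of the bounding box.
Flange: 23 × 1.8, A = 41.4 cm², y = 0.9 cm, Ī = 11.178 cm⁴.
Web: 1.2 × 18, A = 21.6 cm², y = 10.8 cm, Ī = 583.2 cm⁴.
Centroid: ȳ = ΣA·y / ΣA = 4.29429 cm.
Transfer each piece to the centroidal x-axis using Ī + A·d² with d = y − 4.29429:
  flange: d = -3.39429 cm → contributes +488.155 cm⁴
  web: d = 6.50571 cm → contributes +1497.41 cm⁴
Total I = 1985.56 cm⁴.

Ix ≈ 1986 cm⁴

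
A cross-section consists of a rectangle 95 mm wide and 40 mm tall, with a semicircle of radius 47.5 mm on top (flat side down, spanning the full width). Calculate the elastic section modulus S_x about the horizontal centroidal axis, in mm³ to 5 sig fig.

Treat the section as a set of non-overlapping primitives; coordinates are from the bounding-box lower-left.
Rectangular body: 95 × 40, A = 3 800 mm², y = 20 mm, Ī = 506666.7 mm⁴.
Semicircular cap: semicircle r = 47.5, A = 3544.109 mm², y = 60.15963 mm, Ī = 558735.8 mm⁴.
Centroid: ȳ = ΣA·y / ΣA = 39.38017 mm.
Transfer each piece to the horizontal centroidal axis using Ī + A·d² with d = y − 39.38017:
  rectangular body: d = -19.38017 mm → contributes +1 933 913 mm⁴
  semicircular cap: d = 20.77945 mm → contributes +2 089 032 mm⁴
Total I = 4 022 944 mm⁴.
Extreme fibre distance c = 48.11983 mm; S = I/c = 83602.63 mm³.

S_x ≈ 8.3603 × 10⁴ mm³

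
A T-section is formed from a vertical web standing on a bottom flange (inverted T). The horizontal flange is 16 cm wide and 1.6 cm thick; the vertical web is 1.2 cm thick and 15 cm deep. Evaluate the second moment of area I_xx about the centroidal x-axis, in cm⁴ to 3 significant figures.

I_xx ≈ 1070 cm⁴

Split into non-overlapping primitives; take the origin at the lower-left of the bounding box.
Flange: 16 × 1.6, A = 25.6 cm², y = 0.8 cm, Ī = 5.4613 cm⁴.
Web: 1.2 × 15, A = 18 cm², y = 9.1 cm, Ī = 337.5 cm⁴.
Centroid: ȳ = ΣA·y / ΣA = 4.2266 cm.
Transfer each piece to the centroidal x-axis using Ī + A·d² with d = y − 4.2266:
  flange: d = -3.4266 cm → contributes +306.05 cm⁴
  web: d = 4.8734 cm → contributes +765 cm⁴
Total I = 1 071 cm⁴.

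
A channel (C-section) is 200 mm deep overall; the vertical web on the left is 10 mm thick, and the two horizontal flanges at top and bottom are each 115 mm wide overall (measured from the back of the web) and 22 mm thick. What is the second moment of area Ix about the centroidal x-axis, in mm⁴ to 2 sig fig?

Decompose the section into non-overlapping parts with the origin at the bottom-left of its bounding rectangle.
Web: 10 × 200, A = 2 000 mm², y = 100 mm, Ī = 6 666 667 mm⁴.
Top flange (beyond web): 105 × 22, A = 2 310 mm², y = 189 mm, Ī = 93 170 mm⁴.
Bottom flange (beyond web): 105 × 22, A = 2 310 mm², y = 11 mm, Ī = 93 170 mm⁴.
By symmetry the centroid is at mid-height, ȳ = 100 mm.
Transfer each piece to the centroidal x-axis using Ī + A·d² with d = y − 100:
  web: d = 0 mm → contributes +6 666 667 mm⁴
  top flange (beyond web): d = 89 mm → contributes +18 390 680 mm⁴
  bottom flange (beyond web): d = -89 mm → contributes +18 390 680 mm⁴
Total I = 43 448 027 mm⁴.

Ix ≈ 4.3 × 10⁷ mm⁴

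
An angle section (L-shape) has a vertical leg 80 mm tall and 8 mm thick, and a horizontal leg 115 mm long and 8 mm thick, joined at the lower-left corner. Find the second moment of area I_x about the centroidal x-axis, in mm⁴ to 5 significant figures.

Decompose the section into non-overlapping parts with the origin at the bottom-left of its bounding rectangle.
Vertical leg: 8 × 80, A = 640 mm², y = 40 mm, Ī = 341333.3 mm⁴.
Horizontal leg (remainder): 107 × 8, A = 856 mm², y = 4 mm, Ī = 4565.333 mm⁴.
Centroid: ȳ = ΣA·y / ΣA = 19.40107 mm.
Transfer each piece to the centroidal x-axis using Ī + A·d² with d = y − 19.40107:
  vertical leg: d = 20.59893 mm → contributes +612895.5 mm⁴
  horizontal leg (remainder): d = -15.40107 mm → contributes +207602.5 mm⁴
Total I = 820 498 mm⁴.

I_x ≈ 8.2050 × 10⁵ mm⁴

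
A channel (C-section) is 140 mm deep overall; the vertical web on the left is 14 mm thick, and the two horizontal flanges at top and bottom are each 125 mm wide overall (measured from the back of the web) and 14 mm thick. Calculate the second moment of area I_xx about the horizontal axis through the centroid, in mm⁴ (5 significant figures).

I_xx ≈ 1.5588 × 10⁷ mm⁴

Split into non-overlapping primitives; take the origin at the lower-left of the bounding box.
Web: 14 × 140, A = 1 960 mm², y = 70 mm, Ī = 3 201 333 mm⁴.
Top flange (beyond web): 111 × 14, A = 1 554 mm², y = 133 mm, Ī = 25 382 mm⁴.
Bottom flange (beyond web): 111 × 14, A = 1 554 mm², y = 7 mm, Ī = 25 382 mm⁴.
By symmetry the centroid is at mid-height, ȳ = 70 mm.
Transfer each piece to the horizontal axis through the centroid using Ī + A·d² with d = y − 70:
  web: d = 0 mm → contributes +3 201 333 mm⁴
  top flange (beyond web): d = 63 mm → contributes +6 193 208 mm⁴
  bottom flange (beyond web): d = -63 mm → contributes +6 193 208 mm⁴
Total I = 15 587 749 mm⁴.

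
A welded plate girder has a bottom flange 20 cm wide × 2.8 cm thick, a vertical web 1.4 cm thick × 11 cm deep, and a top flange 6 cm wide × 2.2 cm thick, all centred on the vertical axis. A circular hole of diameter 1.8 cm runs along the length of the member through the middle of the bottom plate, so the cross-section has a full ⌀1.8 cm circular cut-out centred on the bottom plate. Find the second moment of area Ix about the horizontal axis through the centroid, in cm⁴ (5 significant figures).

Ix ≈ 2349.4 cm⁴

Split into non-overlapping primitives; take the origin at the lower-left of the bounding box.
Bottom plate: 20 × 2.8, A = 56 cm², y = 1.4 cm, Ī = 36.58667 cm⁴.
Web plate: 1.4 × 11, A = 15.4 cm², y = 8.3 cm, Ī = 155.2833 cm⁴.
Top plate: 6 × 2.2, A = 13.2 cm², y = 14.9 cm, Ī = 5.324 cm⁴.
Hole (subtracted): ⌀1.8, A = 2.54469 cm², y = 1.4 cm, Ī = 0.5152997 cm⁴.
Centroid: ȳ = ΣA·y / ΣA = 4.866686 cm.
Transfer each piece to the horizontal axis through the centroid using Ī + A·d² with d = y − 4.866686:
  bottom plate: d = -3.466686 cm → contributes +709.5898 cm⁴
  web plate: d = 3.433314 cm → contributes +336.8131 cm⁴
  top plate: d = 10.03331 cm → contributes +1334.134 cm⁴
  hole: d = -3.466686 cm → contributes −31.09716 cm⁴
Total I = 2349.439 cm⁴.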